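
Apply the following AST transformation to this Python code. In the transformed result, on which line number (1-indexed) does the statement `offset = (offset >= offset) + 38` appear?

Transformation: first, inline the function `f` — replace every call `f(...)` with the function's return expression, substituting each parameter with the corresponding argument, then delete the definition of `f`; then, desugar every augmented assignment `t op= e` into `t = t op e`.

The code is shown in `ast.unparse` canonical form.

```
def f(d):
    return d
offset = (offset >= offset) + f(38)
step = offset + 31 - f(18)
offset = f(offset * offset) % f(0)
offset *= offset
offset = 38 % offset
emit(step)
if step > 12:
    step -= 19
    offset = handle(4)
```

Transformed code:
offset = (offset >= offset) + 38
step = offset + 31 - 18
offset = offset * offset % 0
offset = offset * offset
offset = 38 % offset
emit(step)
if step > 12:
    step = step - 19
    offset = handle(4)

1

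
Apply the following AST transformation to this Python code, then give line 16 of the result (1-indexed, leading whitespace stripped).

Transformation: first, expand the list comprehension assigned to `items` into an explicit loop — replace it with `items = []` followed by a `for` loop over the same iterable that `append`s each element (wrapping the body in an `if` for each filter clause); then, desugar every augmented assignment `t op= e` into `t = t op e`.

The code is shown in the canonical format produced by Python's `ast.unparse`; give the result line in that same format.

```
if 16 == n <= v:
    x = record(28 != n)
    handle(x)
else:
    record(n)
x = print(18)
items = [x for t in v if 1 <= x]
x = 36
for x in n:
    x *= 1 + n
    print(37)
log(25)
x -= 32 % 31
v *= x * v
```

Transformed code:
if 16 == n <= v:
    x = record(28 != n)
    handle(x)
else:
    record(n)
x = print(18)
items = []
for t in v:
    if 1 <= x:
        items.append(x)
x = 36
for x in n:
    x = x * (1 + n)
    print(37)
log(25)
x = x - 32 % 31
v = v * (x * v)

x = x - 32 % 31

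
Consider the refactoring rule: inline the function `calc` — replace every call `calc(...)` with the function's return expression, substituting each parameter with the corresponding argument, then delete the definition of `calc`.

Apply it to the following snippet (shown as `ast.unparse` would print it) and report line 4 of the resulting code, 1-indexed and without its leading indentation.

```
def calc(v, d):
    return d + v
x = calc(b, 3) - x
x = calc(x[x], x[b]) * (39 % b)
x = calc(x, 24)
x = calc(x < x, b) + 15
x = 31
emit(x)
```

Transformed code:
x = 3 + b - x
x = (x[b] + x[x]) * (39 % b)
x = 24 + x
x = b + (x < x) + 15
x = 31
emit(x)

x = b + (x < x) + 15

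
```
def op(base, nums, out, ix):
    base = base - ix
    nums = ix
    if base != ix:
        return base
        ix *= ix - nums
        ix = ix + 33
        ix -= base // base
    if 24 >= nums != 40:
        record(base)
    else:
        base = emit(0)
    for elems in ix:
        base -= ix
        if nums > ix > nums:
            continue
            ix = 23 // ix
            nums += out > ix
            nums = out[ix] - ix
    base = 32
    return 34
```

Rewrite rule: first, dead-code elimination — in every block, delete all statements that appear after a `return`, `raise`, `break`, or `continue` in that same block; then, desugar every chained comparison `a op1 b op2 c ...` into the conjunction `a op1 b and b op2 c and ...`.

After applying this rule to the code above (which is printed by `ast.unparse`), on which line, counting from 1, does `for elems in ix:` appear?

Transformed code:
def op(base, nums, out, ix):
    base = base - ix
    nums = ix
    if base != ix:
        return base
    if 24 >= nums and nums != 40:
        record(base)
    else:
        base = emit(0)
    for elems in ix:
        base -= ix
        if nums > ix and ix > nums:
            continue
    base = 32
    return 34

10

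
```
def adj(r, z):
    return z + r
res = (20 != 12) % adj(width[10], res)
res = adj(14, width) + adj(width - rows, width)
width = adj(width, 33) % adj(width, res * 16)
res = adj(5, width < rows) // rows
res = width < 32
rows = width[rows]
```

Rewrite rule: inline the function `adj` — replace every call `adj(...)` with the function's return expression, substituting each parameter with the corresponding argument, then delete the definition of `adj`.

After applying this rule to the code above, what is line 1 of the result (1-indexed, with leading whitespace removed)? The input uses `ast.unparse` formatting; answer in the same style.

res = (20 != 12) % (res + width[10])

Transformed code:
res = (20 != 12) % (res + width[10])
res = width + 14 + (width + (width - rows))
width = (33 + width) % (res * 16 + width)
res = ((width < rows) + 5) // rows
res = width < 32
rows = width[rows]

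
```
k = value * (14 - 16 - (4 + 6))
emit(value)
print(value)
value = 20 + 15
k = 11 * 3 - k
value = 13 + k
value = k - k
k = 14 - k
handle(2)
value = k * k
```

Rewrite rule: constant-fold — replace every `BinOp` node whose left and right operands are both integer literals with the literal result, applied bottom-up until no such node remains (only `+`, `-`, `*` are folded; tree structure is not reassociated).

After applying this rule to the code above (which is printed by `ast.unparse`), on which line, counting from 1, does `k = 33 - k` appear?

Transformed code:
k = value * -12
emit(value)
print(value)
value = 35
k = 33 - k
value = 13 + k
value = k - k
k = 14 - k
handle(2)
value = k * k

5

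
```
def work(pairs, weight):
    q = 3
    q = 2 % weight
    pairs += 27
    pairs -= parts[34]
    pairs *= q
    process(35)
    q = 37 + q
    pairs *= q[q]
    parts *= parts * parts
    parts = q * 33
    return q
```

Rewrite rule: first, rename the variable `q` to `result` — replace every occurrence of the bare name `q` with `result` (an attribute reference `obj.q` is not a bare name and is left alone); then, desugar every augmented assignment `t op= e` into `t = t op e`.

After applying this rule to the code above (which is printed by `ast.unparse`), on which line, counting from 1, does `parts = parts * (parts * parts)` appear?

10

Transformed code:
def work(pairs, weight):
    result = 3
    result = 2 % weight
    pairs = pairs + 27
    pairs = pairs - parts[34]
    pairs = pairs * result
    process(35)
    result = 37 + result
    pairs = pairs * result[result]
    parts = parts * (parts * parts)
    parts = result * 33
    return result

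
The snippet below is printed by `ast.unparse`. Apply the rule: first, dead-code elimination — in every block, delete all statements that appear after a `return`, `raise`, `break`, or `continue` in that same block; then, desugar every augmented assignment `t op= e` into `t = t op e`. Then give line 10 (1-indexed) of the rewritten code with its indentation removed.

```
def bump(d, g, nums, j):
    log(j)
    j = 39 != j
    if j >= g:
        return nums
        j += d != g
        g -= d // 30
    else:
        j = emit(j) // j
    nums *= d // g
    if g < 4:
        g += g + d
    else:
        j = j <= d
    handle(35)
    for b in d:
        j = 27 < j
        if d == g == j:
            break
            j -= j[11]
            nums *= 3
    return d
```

g = g + (g + d)

Transformed code:
def bump(d, g, nums, j):
    log(j)
    j = 39 != j
    if j >= g:
        return nums
    else:
        j = emit(j) // j
    nums = nums * (d // g)
    if g < 4:
        g = g + (g + d)
    else:
        j = j <= d
    handle(35)
    for b in d:
        j = 27 < j
        if d == g == j:
            break
    return d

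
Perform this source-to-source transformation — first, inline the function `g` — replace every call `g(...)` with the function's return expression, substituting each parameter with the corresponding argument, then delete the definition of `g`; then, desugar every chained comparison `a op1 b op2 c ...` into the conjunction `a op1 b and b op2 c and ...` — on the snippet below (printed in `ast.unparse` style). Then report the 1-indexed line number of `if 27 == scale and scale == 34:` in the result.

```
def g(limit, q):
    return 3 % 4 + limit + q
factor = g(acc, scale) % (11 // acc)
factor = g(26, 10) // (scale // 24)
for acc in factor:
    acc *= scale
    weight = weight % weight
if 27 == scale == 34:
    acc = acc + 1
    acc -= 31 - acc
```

Transformed code:
factor = (3 % 4 + acc + scale) % (11 // acc)
factor = (3 % 4 + 26 + 10) // (scale // 24)
for acc in factor:
    acc *= scale
    weight = weight % weight
if 27 == scale and scale == 34:
    acc = acc + 1
    acc -= 31 - acc

6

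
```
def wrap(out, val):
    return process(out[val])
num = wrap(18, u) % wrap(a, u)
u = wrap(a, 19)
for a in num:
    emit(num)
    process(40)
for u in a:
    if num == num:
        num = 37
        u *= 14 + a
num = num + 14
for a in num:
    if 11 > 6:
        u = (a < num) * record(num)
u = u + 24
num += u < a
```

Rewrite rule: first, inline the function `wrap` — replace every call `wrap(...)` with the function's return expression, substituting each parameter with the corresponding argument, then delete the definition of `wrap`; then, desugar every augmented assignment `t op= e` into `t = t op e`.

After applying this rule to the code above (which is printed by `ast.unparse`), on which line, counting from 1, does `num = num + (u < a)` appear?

15

Transformed code:
num = process(18[u]) % process(a[u])
u = process(a[19])
for a in num:
    emit(num)
    process(40)
for u in a:
    if num == num:
        num = 37
        u = u * (14 + a)
num = num + 14
for a in num:
    if 11 > 6:
        u = (a < num) * record(num)
u = u + 24
num = num + (u < a)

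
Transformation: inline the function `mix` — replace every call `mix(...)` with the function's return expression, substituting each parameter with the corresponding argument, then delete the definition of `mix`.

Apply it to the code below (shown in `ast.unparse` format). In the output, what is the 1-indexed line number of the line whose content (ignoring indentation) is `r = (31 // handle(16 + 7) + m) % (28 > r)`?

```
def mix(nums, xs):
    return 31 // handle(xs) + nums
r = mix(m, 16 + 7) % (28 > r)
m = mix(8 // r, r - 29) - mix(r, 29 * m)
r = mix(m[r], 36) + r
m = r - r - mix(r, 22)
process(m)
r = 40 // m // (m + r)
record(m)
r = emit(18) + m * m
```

1

Transformed code:
r = (31 // handle(16 + 7) + m) % (28 > r)
m = 31 // handle(r - 29) + 8 // r - (31 // handle(29 * m) + r)
r = 31 // handle(36) + m[r] + r
m = r - r - (31 // handle(22) + r)
process(m)
r = 40 // m // (m + r)
record(m)
r = emit(18) + m * m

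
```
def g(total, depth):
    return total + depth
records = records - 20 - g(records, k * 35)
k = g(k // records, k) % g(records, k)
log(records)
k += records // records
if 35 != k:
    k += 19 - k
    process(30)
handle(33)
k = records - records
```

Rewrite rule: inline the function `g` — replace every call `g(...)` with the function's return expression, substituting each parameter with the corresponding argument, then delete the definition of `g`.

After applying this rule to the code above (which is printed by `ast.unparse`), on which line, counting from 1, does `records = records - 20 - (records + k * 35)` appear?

Transformed code:
records = records - 20 - (records + k * 35)
k = (k // records + k) % (records + k)
log(records)
k += records // records
if 35 != k:
    k += 19 - k
    process(30)
handle(33)
k = records - records

1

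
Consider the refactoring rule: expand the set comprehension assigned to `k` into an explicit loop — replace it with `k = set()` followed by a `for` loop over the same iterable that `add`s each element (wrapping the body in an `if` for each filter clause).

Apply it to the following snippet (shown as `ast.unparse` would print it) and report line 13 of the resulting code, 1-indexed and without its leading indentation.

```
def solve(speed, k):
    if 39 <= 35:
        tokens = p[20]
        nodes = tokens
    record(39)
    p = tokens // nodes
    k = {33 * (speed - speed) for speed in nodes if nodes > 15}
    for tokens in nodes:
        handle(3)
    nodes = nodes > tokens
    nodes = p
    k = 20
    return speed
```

nodes = nodes > tokens

Transformed code:
def solve(speed, k):
    if 39 <= 35:
        tokens = p[20]
        nodes = tokens
    record(39)
    p = tokens // nodes
    k = set()
    for speed in nodes:
        if nodes > 15:
            k.add(33 * (speed - speed))
    for tokens in nodes:
        handle(3)
    nodes = nodes > tokens
    nodes = p
    k = 20
    return speed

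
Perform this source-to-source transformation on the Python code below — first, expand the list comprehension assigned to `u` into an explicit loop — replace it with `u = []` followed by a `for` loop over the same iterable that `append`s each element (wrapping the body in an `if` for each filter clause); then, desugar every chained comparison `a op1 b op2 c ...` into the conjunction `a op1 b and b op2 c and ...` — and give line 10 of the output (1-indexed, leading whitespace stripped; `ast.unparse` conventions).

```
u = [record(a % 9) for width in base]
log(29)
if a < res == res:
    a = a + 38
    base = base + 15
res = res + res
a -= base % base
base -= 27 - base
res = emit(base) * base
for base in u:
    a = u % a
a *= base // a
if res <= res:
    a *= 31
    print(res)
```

base -= 27 - base

Transformed code:
u = []
for width in base:
    u.append(record(a % 9))
log(29)
if a < res and res == res:
    a = a + 38
    base = base + 15
res = res + res
a -= base % base
base -= 27 - base
res = emit(base) * base
for base in u:
    a = u % a
a *= base // a
if res <= res:
    a *= 31
    print(res)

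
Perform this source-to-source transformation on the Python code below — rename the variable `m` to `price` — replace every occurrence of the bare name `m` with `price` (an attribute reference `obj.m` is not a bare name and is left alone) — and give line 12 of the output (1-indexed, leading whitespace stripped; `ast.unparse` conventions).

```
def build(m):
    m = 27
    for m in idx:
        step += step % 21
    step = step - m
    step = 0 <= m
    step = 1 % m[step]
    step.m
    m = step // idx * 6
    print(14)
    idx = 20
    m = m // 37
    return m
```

price = price // 37

Transformed code:
def build(price):
    price = 27
    for price in idx:
        step += step % 21
    step = step - price
    step = 0 <= price
    step = 1 % price[step]
    step.m
    price = step // idx * 6
    print(14)
    idx = 20
    price = price // 37
    return price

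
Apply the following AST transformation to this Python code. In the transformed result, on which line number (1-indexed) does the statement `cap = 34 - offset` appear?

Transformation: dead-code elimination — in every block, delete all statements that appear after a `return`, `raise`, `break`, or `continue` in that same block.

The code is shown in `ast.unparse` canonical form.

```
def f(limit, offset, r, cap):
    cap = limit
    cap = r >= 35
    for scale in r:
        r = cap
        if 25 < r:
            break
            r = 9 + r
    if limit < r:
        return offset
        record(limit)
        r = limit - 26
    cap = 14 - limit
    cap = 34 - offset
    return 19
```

Transformed code:
def f(limit, offset, r, cap):
    cap = limit
    cap = r >= 35
    for scale in r:
        r = cap
        if 25 < r:
            break
    if limit < r:
        return offset
    cap = 14 - limit
    cap = 34 - offset
    return 19

11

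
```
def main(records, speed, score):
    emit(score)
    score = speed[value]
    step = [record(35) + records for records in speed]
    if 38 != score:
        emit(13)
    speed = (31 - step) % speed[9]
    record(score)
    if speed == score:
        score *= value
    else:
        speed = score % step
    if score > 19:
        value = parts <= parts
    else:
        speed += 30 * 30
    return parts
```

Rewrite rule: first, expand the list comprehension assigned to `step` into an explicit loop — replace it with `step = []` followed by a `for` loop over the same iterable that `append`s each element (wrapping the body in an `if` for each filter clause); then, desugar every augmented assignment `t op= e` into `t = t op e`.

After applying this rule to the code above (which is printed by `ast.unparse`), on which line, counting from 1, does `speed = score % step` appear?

Transformed code:
def main(records, speed, score):
    emit(score)
    score = speed[value]
    step = []
    for records in speed:
        step.append(record(35) + records)
    if 38 != score:
        emit(13)
    speed = (31 - step) % speed[9]
    record(score)
    if speed == score:
        score = score * value
    else:
        speed = score % step
    if score > 19:
        value = parts <= parts
    else:
        speed = speed + 30 * 30
    return parts

14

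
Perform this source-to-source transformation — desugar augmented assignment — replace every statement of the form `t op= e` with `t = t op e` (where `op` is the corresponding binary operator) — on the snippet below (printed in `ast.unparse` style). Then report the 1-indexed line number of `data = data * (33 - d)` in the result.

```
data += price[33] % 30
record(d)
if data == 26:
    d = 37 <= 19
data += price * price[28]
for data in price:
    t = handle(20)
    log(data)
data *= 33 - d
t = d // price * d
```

Transformed code:
data = data + price[33] % 30
record(d)
if data == 26:
    d = 37 <= 19
data = data + price * price[28]
for data in price:
    t = handle(20)
    log(data)
data = data * (33 - d)
t = d // price * d

9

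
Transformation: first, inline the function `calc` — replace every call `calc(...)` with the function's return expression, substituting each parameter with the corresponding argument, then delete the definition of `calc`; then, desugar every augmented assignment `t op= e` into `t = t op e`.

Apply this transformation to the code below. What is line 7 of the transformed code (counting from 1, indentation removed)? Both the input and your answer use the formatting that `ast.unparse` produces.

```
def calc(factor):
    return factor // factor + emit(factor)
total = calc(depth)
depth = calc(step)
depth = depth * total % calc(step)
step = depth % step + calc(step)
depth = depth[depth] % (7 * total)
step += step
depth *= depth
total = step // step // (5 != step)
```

depth = depth * depth

Transformed code:
total = depth // depth + emit(depth)
depth = step // step + emit(step)
depth = depth * total % (step // step + emit(step))
step = depth % step + (step // step + emit(step))
depth = depth[depth] % (7 * total)
step = step + step
depth = depth * depth
total = step // step // (5 != step)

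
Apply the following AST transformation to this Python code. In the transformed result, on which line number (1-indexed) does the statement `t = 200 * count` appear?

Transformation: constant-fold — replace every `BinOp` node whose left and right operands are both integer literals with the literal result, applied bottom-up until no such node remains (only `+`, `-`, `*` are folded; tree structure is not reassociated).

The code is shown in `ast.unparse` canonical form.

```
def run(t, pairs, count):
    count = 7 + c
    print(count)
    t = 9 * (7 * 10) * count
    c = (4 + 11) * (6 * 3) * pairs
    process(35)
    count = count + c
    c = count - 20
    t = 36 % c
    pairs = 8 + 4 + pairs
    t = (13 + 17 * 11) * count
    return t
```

Transformed code:
def run(t, pairs, count):
    count = 7 + c
    print(count)
    t = 630 * count
    c = 270 * pairs
    process(35)
    count = count + c
    c = count - 20
    t = 36 % c
    pairs = 12 + pairs
    t = 200 * count
    return t

11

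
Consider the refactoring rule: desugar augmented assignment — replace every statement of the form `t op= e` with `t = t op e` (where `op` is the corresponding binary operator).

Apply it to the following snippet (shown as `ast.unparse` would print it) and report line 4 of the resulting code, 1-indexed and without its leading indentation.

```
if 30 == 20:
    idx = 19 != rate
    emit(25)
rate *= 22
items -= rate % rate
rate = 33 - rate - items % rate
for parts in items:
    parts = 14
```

rate = rate * 22

Transformed code:
if 30 == 20:
    idx = 19 != rate
    emit(25)
rate = rate * 22
items = items - rate % rate
rate = 33 - rate - items % rate
for parts in items:
    parts = 14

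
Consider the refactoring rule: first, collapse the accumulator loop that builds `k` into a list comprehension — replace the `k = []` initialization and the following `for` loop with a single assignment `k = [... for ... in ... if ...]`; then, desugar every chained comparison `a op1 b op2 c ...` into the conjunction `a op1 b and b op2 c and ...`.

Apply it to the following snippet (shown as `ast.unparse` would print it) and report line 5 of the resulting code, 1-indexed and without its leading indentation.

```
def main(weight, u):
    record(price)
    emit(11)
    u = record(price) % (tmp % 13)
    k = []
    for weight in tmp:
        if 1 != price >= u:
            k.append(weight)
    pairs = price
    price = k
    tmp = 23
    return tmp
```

k = [weight for weight in tmp if 1 != price and price >= u]

Transformed code:
def main(weight, u):
    record(price)
    emit(11)
    u = record(price) % (tmp % 13)
    k = [weight for weight in tmp if 1 != price and price >= u]
    pairs = price
    price = k
    tmp = 23
    return tmp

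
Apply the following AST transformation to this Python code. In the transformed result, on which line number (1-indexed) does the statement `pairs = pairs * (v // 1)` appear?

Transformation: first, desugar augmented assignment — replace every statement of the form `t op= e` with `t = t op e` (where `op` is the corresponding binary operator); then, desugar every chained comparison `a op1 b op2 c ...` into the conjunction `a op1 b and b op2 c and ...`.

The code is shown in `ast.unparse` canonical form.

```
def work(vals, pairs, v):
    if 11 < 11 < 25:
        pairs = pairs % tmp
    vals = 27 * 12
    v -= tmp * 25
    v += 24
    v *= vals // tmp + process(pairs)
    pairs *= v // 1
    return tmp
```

Transformed code:
def work(vals, pairs, v):
    if 11 < 11 and 11 < 25:
        pairs = pairs % tmp
    vals = 27 * 12
    v = v - tmp * 25
    v = v + 24
    v = v * (vals // tmp + process(pairs))
    pairs = pairs * (v // 1)
    return tmp

8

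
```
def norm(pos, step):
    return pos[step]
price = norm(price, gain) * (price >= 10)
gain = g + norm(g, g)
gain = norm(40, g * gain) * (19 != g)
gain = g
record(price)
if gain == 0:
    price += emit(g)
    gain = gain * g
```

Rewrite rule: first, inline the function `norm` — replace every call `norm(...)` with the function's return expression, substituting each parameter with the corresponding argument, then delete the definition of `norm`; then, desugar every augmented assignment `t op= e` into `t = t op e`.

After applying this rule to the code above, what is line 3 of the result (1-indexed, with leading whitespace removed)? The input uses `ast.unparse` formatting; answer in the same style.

gain = 40[g * gain] * (19 != g)

Transformed code:
price = price[gain] * (price >= 10)
gain = g + g[g]
gain = 40[g * gain] * (19 != g)
gain = g
record(price)
if gain == 0:
    price = price + emit(g)
    gain = gain * g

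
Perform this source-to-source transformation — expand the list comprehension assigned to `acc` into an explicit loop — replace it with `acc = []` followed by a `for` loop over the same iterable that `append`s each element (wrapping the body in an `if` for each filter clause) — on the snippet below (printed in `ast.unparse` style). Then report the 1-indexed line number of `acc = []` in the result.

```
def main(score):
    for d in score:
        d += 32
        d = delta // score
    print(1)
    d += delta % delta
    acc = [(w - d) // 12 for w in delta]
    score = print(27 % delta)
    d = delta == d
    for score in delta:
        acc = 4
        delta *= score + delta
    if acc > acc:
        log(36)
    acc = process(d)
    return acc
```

7

Transformed code:
def main(score):
    for d in score:
        d += 32
        d = delta // score
    print(1)
    d += delta % delta
    acc = []
    for w in delta:
        acc.append((w - d) // 12)
    score = print(27 % delta)
    d = delta == d
    for score in delta:
        acc = 4
        delta *= score + delta
    if acc > acc:
        log(36)
    acc = process(d)
    return acc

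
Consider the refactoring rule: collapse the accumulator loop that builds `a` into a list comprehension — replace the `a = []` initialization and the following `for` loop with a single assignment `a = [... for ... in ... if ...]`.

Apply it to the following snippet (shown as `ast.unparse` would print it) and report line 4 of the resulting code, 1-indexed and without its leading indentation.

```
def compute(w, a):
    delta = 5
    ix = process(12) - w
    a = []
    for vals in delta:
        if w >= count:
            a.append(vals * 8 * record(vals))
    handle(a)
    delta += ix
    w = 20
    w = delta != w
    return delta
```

a = [vals * 8 * record(vals) for vals in delta if w >= count]

Transformed code:
def compute(w, a):
    delta = 5
    ix = process(12) - w
    a = [vals * 8 * record(vals) for vals in delta if w >= count]
    handle(a)
    delta += ix
    w = 20
    w = delta != w
    return delta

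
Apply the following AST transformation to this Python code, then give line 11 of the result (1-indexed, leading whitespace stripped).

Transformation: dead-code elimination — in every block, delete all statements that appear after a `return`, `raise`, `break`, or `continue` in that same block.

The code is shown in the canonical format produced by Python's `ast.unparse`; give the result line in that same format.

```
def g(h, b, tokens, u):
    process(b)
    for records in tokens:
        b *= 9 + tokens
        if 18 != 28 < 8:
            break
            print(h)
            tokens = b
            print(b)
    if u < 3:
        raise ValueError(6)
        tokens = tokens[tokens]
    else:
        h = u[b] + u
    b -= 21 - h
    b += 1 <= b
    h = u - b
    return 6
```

Transformed code:
def g(h, b, tokens, u):
    process(b)
    for records in tokens:
        b *= 9 + tokens
        if 18 != 28 < 8:
            break
    if u < 3:
        raise ValueError(6)
    else:
        h = u[b] + u
    b -= 21 - h
    b += 1 <= b
    h = u - b
    return 6

b -= 21 - h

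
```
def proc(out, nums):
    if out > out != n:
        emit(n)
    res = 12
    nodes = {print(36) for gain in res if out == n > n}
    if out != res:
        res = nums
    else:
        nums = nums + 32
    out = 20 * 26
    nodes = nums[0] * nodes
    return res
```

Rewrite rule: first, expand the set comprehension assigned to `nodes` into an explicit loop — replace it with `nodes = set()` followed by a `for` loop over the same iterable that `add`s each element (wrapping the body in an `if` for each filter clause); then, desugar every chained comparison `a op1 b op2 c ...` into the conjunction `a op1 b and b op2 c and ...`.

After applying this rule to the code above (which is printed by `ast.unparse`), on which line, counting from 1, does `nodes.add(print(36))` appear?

8

Transformed code:
def proc(out, nums):
    if out > out and out != n:
        emit(n)
    res = 12
    nodes = set()
    for gain in res:
        if out == n and n > n:
            nodes.add(print(36))
    if out != res:
        res = nums
    else:
        nums = nums + 32
    out = 20 * 26
    nodes = nums[0] * nodes
    return res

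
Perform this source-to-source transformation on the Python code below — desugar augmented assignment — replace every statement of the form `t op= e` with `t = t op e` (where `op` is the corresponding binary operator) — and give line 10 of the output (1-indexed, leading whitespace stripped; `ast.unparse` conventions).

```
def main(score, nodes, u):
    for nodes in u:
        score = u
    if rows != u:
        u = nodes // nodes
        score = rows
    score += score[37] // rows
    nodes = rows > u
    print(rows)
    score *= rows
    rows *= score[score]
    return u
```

Transformed code:
def main(score, nodes, u):
    for nodes in u:
        score = u
    if rows != u:
        u = nodes // nodes
        score = rows
    score = score + score[37] // rows
    nodes = rows > u
    print(rows)
    score = score * rows
    rows = rows * score[score]
    return u

score = score * rows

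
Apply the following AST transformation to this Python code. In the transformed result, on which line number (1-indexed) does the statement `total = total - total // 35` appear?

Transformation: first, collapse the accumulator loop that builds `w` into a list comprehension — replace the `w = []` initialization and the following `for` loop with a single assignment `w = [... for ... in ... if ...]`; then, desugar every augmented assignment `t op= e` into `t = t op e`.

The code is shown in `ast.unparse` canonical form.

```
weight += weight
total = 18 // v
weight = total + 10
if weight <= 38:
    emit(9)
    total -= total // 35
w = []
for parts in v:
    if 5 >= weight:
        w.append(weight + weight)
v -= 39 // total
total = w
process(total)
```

Transformed code:
weight = weight + weight
total = 18 // v
weight = total + 10
if weight <= 38:
    emit(9)
    total = total - total // 35
w = [weight + weight for parts in v if 5 >= weight]
v = v - 39 // total
total = w
process(total)

6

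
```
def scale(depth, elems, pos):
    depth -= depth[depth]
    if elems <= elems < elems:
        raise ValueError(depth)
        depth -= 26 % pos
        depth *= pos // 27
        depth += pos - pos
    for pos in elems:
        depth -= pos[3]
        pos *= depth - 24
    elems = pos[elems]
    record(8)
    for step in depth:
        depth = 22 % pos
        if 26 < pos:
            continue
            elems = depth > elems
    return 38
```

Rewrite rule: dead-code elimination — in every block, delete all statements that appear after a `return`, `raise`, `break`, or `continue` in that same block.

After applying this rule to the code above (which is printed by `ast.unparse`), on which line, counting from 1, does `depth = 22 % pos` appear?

11

Transformed code:
def scale(depth, elems, pos):
    depth -= depth[depth]
    if elems <= elems < elems:
        raise ValueError(depth)
    for pos in elems:
        depth -= pos[3]
        pos *= depth - 24
    elems = pos[elems]
    record(8)
    for step in depth:
        depth = 22 % pos
        if 26 < pos:
            continue
    return 38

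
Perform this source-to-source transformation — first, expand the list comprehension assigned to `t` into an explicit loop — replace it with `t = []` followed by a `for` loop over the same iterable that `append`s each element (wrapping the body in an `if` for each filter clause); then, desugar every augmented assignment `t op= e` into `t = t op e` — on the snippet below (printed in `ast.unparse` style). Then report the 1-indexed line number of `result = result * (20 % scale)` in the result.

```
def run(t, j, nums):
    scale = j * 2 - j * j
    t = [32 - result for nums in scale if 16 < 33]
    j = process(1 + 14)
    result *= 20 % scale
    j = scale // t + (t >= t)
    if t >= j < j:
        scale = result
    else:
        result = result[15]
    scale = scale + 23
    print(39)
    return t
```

Transformed code:
def run(t, j, nums):
    scale = j * 2 - j * j
    t = []
    for nums in scale:
        if 16 < 33:
            t.append(32 - result)
    j = process(1 + 14)
    result = result * (20 % scale)
    j = scale // t + (t >= t)
    if t >= j < j:
        scale = result
    else:
        result = result[15]
    scale = scale + 23
    print(39)
    return t

8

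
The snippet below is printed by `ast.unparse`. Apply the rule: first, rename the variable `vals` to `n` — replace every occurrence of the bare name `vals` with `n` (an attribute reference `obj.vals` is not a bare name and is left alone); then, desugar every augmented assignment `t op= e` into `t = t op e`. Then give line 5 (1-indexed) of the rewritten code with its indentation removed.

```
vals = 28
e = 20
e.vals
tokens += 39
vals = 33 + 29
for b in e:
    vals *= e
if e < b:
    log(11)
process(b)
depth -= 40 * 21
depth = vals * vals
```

n = 33 + 29

Transformed code:
n = 28
e = 20
e.vals
tokens = tokens + 39
n = 33 + 29
for b in e:
    n = n * e
if e < b:
    log(11)
process(b)
depth = depth - 40 * 21
depth = n * n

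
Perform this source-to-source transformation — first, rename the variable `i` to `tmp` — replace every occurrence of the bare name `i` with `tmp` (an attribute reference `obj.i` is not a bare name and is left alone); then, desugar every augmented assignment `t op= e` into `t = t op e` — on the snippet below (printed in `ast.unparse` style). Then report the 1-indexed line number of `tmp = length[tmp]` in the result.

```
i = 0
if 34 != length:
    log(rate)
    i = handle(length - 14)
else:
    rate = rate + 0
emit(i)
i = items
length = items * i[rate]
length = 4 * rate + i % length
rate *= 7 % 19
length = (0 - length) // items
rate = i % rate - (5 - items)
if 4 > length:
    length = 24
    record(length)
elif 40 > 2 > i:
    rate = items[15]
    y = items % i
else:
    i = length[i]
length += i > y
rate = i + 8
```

Transformed code:
tmp = 0
if 34 != length:
    log(rate)
    tmp = handle(length - 14)
else:
    rate = rate + 0
emit(tmp)
tmp = items
length = items * tmp[rate]
length = 4 * rate + tmp % length
rate = rate * (7 % 19)
length = (0 - length) // items
rate = tmp % rate - (5 - items)
if 4 > length:
    length = 24
    record(length)
elif 40 > 2 > tmp:
    rate = items[15]
    y = items % tmp
else:
    tmp = length[tmp]
length = length + (tmp > y)
rate = tmp + 8

21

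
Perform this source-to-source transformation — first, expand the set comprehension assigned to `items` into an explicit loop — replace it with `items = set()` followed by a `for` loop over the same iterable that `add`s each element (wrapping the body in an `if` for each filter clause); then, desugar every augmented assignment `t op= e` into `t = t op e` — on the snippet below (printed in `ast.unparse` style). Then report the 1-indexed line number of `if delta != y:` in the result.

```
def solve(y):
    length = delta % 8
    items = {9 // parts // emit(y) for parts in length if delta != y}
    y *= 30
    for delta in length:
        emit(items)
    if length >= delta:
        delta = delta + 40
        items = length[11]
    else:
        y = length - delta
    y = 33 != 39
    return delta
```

Transformed code:
def solve(y):
    length = delta % 8
    items = set()
    for parts in length:
        if delta != y:
            items.add(9 // parts // emit(y))
    y = y * 30
    for delta in length:
        emit(items)
    if length >= delta:
        delta = delta + 40
        items = length[11]
    else:
        y = length - delta
    y = 33 != 39
    return delta

5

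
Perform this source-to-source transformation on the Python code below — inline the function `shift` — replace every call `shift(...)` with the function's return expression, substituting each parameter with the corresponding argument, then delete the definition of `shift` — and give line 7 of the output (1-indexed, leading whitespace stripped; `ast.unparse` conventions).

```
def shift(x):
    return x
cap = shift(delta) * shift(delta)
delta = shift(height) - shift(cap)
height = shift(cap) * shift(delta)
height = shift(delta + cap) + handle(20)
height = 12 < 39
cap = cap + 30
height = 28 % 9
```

height = 28 % 9

Transformed code:
cap = delta * delta
delta = height - cap
height = cap * delta
height = delta + cap + handle(20)
height = 12 < 39
cap = cap + 30
height = 28 % 9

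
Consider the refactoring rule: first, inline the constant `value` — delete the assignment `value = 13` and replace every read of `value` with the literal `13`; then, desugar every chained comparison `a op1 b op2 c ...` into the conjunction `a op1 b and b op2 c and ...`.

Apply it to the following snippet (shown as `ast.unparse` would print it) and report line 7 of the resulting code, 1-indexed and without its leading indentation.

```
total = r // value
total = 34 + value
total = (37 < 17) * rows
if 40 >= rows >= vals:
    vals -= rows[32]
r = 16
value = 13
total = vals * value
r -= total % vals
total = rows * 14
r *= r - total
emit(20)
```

Transformed code:
total = r // 13
total = 34 + 13
total = (37 < 17) * rows
if 40 >= rows and rows >= vals:
    vals -= rows[32]
r = 16
total = vals * 13
r -= total % vals
total = rows * 14
r *= r - total
emit(20)

total = vals * 13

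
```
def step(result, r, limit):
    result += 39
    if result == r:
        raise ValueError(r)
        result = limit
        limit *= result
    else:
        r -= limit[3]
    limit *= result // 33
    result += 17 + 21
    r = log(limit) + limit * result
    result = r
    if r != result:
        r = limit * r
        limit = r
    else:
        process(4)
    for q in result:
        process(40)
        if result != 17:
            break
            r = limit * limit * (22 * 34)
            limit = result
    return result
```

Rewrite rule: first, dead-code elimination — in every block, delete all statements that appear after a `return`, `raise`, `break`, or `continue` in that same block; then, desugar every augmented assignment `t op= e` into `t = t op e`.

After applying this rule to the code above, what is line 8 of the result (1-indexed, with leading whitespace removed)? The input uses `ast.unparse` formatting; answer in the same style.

result = result + (17 + 21)

Transformed code:
def step(result, r, limit):
    result = result + 39
    if result == r:
        raise ValueError(r)
    else:
        r = r - limit[3]
    limit = limit * (result // 33)
    result = result + (17 + 21)
    r = log(limit) + limit * result
    result = r
    if r != result:
        r = limit * r
        limit = r
    else:
        process(4)
    for q in result:
        process(40)
        if result != 17:
            break
    return result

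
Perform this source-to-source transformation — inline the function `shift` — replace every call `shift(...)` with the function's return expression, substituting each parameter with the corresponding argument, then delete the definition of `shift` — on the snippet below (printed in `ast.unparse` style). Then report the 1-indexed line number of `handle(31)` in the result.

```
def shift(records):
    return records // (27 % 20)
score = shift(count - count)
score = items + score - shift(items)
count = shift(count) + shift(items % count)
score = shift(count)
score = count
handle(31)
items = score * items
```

6

Transformed code:
score = (count - count) // (27 % 20)
score = items + score - items // (27 % 20)
count = count // (27 % 20) + items % count // (27 % 20)
score = count // (27 % 20)
score = count
handle(31)
items = score * items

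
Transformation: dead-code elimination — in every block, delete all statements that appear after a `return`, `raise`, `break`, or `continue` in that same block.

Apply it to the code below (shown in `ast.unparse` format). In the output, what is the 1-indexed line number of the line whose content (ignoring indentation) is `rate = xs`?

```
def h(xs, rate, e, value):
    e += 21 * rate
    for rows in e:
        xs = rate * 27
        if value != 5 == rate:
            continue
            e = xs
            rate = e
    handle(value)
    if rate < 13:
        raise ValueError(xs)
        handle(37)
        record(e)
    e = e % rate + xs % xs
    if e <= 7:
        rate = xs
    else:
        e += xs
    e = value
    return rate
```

Transformed code:
def h(xs, rate, e, value):
    e += 21 * rate
    for rows in e:
        xs = rate * 27
        if value != 5 == rate:
            continue
    handle(value)
    if rate < 13:
        raise ValueError(xs)
    e = e % rate + xs % xs
    if e <= 7:
        rate = xs
    else:
        e += xs
    e = value
    return rate

12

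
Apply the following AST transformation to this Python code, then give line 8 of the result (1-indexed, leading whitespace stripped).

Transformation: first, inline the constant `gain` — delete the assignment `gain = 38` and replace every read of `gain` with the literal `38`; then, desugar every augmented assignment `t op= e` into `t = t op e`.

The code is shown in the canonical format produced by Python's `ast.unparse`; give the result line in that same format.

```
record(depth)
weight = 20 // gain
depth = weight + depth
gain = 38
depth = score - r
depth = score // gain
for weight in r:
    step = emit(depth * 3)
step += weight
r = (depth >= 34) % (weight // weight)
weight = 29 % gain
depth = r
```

Transformed code:
record(depth)
weight = 20 // 38
depth = weight + depth
depth = score - r
depth = score // 38
for weight in r:
    step = emit(depth * 3)
step = step + weight
r = (depth >= 34) % (weight // weight)
weight = 29 % 38
depth = r

step = step + weight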